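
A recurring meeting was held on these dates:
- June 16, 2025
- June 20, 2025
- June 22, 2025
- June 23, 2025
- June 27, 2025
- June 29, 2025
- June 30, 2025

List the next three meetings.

Every event lands on a Monday or Friday or Sunday (gaps cycle 4, 2, 1, 4, 2, 1).
So the schedule is: every Monday, Friday and Sunday.
The following Friday is July 4, 2025.
The following Sunday is July 6, 2025.
Next Monday: July 7, 2025.

July 4, 2025; July 6, 2025; July 7, 2025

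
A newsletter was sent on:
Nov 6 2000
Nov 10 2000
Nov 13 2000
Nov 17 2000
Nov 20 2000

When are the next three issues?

Nov 24 2000, Nov 27 2000, Dec 1 2000

Gaps: 4, 3, 4, 3 days — not constant, but cyclic with period 2.
The events fall on every Monday and Friday.
Next Friday: Nov 24 2000.
The following Monday is Nov 27 2000.
The following Friday is Dec 1 2000.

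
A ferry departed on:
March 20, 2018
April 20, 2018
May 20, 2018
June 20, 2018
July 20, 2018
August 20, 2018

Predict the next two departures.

September 20, 2018; October 20, 2018

The day-of-month is always 20 (31, 30, 31, 30, 31 days between events).
So this recurs on the 20th of each month.
Next: September 2018 → September 20, 2018.
October 2018: October 20, 2018.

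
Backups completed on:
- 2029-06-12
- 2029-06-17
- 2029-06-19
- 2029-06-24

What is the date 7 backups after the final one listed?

Gaps: 5, 2, 5 days — not constant, but cyclic with period 2.
The events fall on every Tuesday and Sunday.
The following Tuesday is 2029-06-26.
The following Sunday is 2029-07-01.
The following Tuesday is 2029-07-03.
Next Sunday: 2029-07-08.
Next Tuesday: 2029-07-10.
Next Sunday: 2029-07-15.
Next Tuesday: 2029-07-17.

2029-07-17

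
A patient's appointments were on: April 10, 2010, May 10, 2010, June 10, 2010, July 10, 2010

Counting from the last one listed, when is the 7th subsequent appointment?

Gaps: 30, 31, 30 days — not constant. Every event is on the 10th of the month.
Pattern: the 10th of each month.
Next: August 2010 → August 10, 2010.
September 2010: September 10, 2010.
Next: October 2010 → October 10, 2010.
Next: November 2010 → November 10, 2010.
Next: December 2010 → December 10, 2010.
Next: January 2011 → January 10, 2011.
February 2011: February 10, 2011.

February 10, 2011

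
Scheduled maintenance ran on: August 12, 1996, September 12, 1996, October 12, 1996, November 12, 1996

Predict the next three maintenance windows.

Each date is the 12th; the gaps (31, 30, 31) track the month lengths.
The rule is the 12th of each month.
Next: December 1996 → December 12, 1996.
Next: January 1997 → January 12, 1997.
Next: February 1997 → February 12, 1997.

December 12, 1996; January 12, 1997; February 12, 1997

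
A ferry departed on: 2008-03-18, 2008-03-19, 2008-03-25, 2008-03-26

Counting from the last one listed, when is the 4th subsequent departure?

2008-04-09

Every event lands on a Tuesday or Wednesday (gaps cycle 1, 6, 1).
So the schedule is: every Tuesday and Wednesday.
The following Tuesday is 2008-04-01.
The following Wednesday is 2008-04-02.
The following Tuesday is 2008-04-08.
The following Wednesday is 2008-04-09.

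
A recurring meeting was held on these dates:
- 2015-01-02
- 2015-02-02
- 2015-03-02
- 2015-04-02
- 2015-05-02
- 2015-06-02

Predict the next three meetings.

2015-07-02, 2015-08-02, 2015-09-02

Each date is the 2nd; the gaps (31, 28, 31, 30, 31) track the month lengths.
The rule is the 2nd of each month.
July 2015: 2015-07-02.
Next: August 2015 → 2015-08-02.
September 2015: 2015-09-02.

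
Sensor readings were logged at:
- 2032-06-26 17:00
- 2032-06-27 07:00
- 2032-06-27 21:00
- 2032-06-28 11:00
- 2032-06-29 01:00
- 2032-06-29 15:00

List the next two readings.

2032-06-30 05:00, 2032-06-30 19:00

Spacing: 14, 14, 14, 14, 14 h — constant 14 h.
2032-06-29 15:00 + 14 h = 2032-06-30 05:00.
2032-06-30 05:00 + 14 h = 2032-06-30 19:00.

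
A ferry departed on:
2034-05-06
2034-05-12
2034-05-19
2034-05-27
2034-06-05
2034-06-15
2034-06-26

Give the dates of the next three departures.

2034-07-08, 2034-07-21, 2034-08-04

The spacing grows by 1 each time: 6, 7, 8, 9, 10, 11 days.
Next gap: 12 days. 2034-06-26 + 12 days = 2034-07-08.
Next gap: 13 days. 2034-07-08 + 13 days = 2034-07-21.
Next gap: 14 days. 2034-07-21 + 14 days = 2034-08-04.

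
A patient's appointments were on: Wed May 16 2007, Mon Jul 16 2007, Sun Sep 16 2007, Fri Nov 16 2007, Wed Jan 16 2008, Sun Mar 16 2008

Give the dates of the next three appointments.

Fri May 16 2008, Wed Jul 16 2008, Tue Sep 16 2008

The day-of-month is always 16 (61, 62, 61, 61, 60 days between events).
So this recurs on the 16th of every 2 months.
May 2008: Fri May 16 2008.
July 2008: Wed Jul 16 2008.
September 2008: Tue Sep 16 2008.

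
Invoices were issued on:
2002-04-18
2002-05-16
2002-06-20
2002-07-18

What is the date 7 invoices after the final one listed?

2003-02-20

Gaps: 28, 35, 28 days — a mix of 28 and 35. Every date is a Thursday.
Each is the 3rd Thursday of its month.
3rd Thursday of August 2002: 2002-08-15.
September 2002 — 3rd Thursday is 2002-09-19.
3rd Thursday of October 2002: 2002-10-17.
November 2002 — 3rd Thursday is 2002-11-21.
3rd Thursday of December 2002: 2002-12-19.
3rd Thursday of January 2003: 2003-01-16.
3rd Thursday of February 2003: 2003-02-20.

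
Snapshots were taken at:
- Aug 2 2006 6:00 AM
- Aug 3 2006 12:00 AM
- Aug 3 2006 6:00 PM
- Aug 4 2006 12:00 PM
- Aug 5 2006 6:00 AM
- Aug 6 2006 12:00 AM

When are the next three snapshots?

Aug 6 2006 6:00 PM, Aug 7 2006 12:00 PM, Aug 8 2006 6:00 AM

Spacing: 18, 18, 18, 18, 18 h — constant 18 h.
Aug 6 2006 12:00 AM + 18 h = Aug 6 2006 6:00 PM.
Aug 6 2006 6:00 PM + 18 h = Aug 7 2006 12:00 PM.
Aug 7 2006 12:00 PM + 18 h = Aug 8 2006 6:00 AM.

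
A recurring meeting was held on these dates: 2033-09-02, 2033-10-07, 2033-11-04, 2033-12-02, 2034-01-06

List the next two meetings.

All dates are Fridays, 35, 28, 28, 35 days apart.
Specifically, the 1st Friday of each month.
February 2034 — 1st Friday is 2034-02-03.
1st Friday of March 2034: 2034-03-03.

2034-02-03, 2034-03-03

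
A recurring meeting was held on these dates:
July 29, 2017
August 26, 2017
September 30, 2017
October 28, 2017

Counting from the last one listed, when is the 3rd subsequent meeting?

Every date is a Saturday; gaps 28, 35, 28 days.
Each is the last Saturday of its month (at least one falls on the 29th or later, ruling out '4th Saturday').
November 2017 ends with Saturday November 25, 2017.
December 2017 ends with Saturday December 30, 2017.
January 2018 ends with Saturday January 27, 2018.

January 27, 2018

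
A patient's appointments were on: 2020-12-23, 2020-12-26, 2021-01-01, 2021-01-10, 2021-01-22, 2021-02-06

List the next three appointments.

Intervals are 3, 6, 9, 12, 15 days — an arithmetic progression with common difference 3.
Next gap: 18 days. 2021-02-06 + 18 days = 2021-02-24.
Next gap: 21 days. 2021-02-24 + 21 days = 2021-03-17.
Next gap: 24 days. 2021-03-17 + 24 days = 2021-04-10.

2021-02-24, 2021-03-17, 2021-04-10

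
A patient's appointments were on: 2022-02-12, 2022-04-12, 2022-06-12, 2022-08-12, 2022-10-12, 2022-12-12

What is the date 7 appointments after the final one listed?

The day-of-month is always 12 (59, 61, 61, 61, 61 days between events).
So this recurs on the 12th of every 2 months.
February 2023: 2023-02-12.
April 2023: 2023-04-12.
Next: June 2023 → 2023-06-12.
Next: August 2023 → 2023-08-12.
October 2023: 2023-10-12.
Next: December 2023 → 2023-12-12.
Next: February 2024 → 2024-02-12.

2024-02-12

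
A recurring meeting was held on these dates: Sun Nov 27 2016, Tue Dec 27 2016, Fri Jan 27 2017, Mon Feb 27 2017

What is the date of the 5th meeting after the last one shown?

Each date is the 27th; the gaps (30, 31, 31) track the month lengths.
The rule is the 27th of each month.
Next: March 2017 → Mon Mar 27 2017.
April 2017: Thu Apr 27 2017.
May 2017: Sat May 27 2017.
Next: June 2017 → Tue Jun 27 2017.
Next: July 2017 → Thu Jul 27 2017.

Thu Jul 27 2017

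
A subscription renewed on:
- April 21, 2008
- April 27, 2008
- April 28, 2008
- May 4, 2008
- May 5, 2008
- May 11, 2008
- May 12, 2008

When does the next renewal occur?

May 18, 2008

The gap pattern 6, 1, 6, 1, 6, 1 repeats every 2 events.
These are the Mondays and Sundays of each week.
The following Sunday is May 18, 2008.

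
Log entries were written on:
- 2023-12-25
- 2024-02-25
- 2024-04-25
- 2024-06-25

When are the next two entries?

2024-08-25, 2024-10-25

Gaps: 62, 60, 61 days — not constant. Every event is on the 25th of the month.
Pattern: the 25th of every 2 months.
August 2024: 2024-08-25.
Next: October 2024 → 2024-10-25.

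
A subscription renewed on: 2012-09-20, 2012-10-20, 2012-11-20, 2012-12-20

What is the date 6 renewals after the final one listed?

2013-06-20

Gaps: 30, 31, 30 days — not constant. Every event is on the 20th of the month.
Pattern: the 20th of each month.
Next: January 2013 → 2013-01-20.
February 2013: 2013-02-20.
March 2013: 2013-03-20.
April 2013: 2013-04-20.
May 2013: 2013-05-20.
June 2013: 2013-06-20.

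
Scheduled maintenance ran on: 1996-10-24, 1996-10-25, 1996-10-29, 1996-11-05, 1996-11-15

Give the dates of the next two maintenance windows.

1996-11-28, 1996-12-14

Intervals are 1, 4, 7, 10 days — an arithmetic progression with common difference 3.
Next gap: 13 days. 1996-11-15 + 13 days = 1996-11-28.
Next gap: 16 days. 1996-11-28 + 16 days = 1996-12-14.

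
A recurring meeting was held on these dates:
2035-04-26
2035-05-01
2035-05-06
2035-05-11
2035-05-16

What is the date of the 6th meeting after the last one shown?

2035-06-15

The spacing is 5, 5, 5, 5 days — always 5 days.
2035-05-16 + 5 days = 2035-05-21.
2035-05-21 + 5 days = 2035-05-26.
2035-05-26 + 5 days = 2035-05-31.
2035-05-31 + 5 days = 2035-06-05.
2035-06-05 + 5 days = 2035-06-10.
2035-06-10 + 5 days = 2035-06-15.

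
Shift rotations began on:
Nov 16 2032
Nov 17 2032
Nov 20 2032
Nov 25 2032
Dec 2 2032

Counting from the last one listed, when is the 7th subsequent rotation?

Mar 17 2033

The spacing grows by 2 each time: 1, 3, 5, 7 days.
Next gap: 9 days. Dec 2 2032 + 9 days = Dec 11 2032.
Next gap: 11 days. Dec 11 2032 + 11 days = Dec 22 2032.
Next gap: 13 days. Dec 22 2032 + 13 days = Jan 4 2033.
Next gap: 15 days. Jan 4 2033 + 15 days = Jan 19 2033.
Next gap: 17 days. Jan 19 2033 + 17 days = Feb 5 2033.
Next gap: 19 days. Feb 5 2033 + 19 days = Feb 24 2033.
Next gap: 21 days. Feb 24 2033 + 21 days = Mar 17 2033.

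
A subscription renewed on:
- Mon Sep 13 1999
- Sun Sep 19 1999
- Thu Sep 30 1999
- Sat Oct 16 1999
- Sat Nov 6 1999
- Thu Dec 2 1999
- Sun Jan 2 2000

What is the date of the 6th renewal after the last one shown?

Thu Oct 19 2000

The spacing grows by 5 each time: 6, 11, 16, 21, 26, 31 days.
Next gap: 36 days. Sun Jan 2 2000 + 36 days = Mon Feb 7 2000.
Next gap: 41 days. Mon Feb 7 2000 + 41 days = Sun Mar 19 2000.
Next gap: 46 days. Sun Mar 19 2000 + 46 days = Thu May 4 2000.
Next gap: 51 days. Thu May 4 2000 + 51 days = Sat Jun 24 2000.
Next gap: 56 days. Sat Jun 24 2000 + 56 days = Sat Aug 19 2000.
Next gap: 61 days. Sat Aug 19 2000 + 61 days = Thu Oct 19 2000.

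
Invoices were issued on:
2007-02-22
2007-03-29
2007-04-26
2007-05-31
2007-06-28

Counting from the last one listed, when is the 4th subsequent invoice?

These are Thursdays with 35, 28, 35, 28-day gaps.
Each is the final Thursday of its month — 2007-03-29 is past the 28th, so '4th Thursday' doesn't fit.
July 2007 ends with Thursday 2007-07-26.
August 2007 ends with Thursday 2007-08-30.
Last Thursday of September 2007: 2007-09-27.
Last Thursday of October 2007: 2007-10-25.

2007-10-25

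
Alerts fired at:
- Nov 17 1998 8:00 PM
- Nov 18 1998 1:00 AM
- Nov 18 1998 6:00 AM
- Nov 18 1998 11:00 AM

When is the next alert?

Spacing: 5, 5, 5 h — constant 5 h.
Nov 18 1998 11:00 AM + 5 h = Nov 18 1998 4:00 PM.

Nov 18 1998 4:00 PM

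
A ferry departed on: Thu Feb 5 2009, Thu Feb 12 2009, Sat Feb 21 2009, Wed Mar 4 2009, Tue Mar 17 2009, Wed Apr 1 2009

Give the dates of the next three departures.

Sat Apr 18 2009, Thu May 7 2009, Thu May 28 2009

Intervals are 7, 9, 11, 13, 15 days — an arithmetic progression with common difference 2.
Next gap: 17 days. Wed Apr 1 2009 + 17 days = Sat Apr 18 2009.
Next gap: 19 days. Sat Apr 18 2009 + 19 days = Thu May 7 2009.
Next gap: 21 days. Thu May 7 2009 + 21 days = Thu May 28 2009.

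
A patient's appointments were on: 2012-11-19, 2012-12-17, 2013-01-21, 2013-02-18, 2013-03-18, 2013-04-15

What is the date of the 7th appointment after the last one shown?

All dates are Mondays, 28, 35, 28, 28, 28 days apart.
Specifically, the 3rd Monday of each month.
May 2013 — 3rd Monday is 2013-05-20.
June 2013 — 3rd Monday is 2013-06-17.
3rd Monday of July 2013: 2013-07-15.
August 2013 — 3rd Monday is 2013-08-19.
September 2013 — 3rd Monday is 2013-09-16.
3rd Monday of October 2013: 2013-10-21.
3rd Monday of November 2013: 2013-11-18.

2013-11-18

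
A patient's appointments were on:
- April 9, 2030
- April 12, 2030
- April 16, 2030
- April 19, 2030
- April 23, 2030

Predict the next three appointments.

April 26, 2030; April 30, 2030; May 3, 2030

Gaps: 3, 4, 3, 4 days — not constant, but cyclic with period 2.
The events fall on every Tuesday and Friday.
The following Friday is April 26, 2030.
The following Tuesday is April 30, 2030.
Next Friday: May 3, 2030.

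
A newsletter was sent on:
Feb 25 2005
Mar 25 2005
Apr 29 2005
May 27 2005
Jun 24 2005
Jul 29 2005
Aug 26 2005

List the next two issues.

Sep 30 2005, Oct 28 2005

All Fridays; the gaps (28, 35, 28, 28, 35, 28) vary with month length.
This is the last Friday of each month.
September 2005 ends with Friday Sep 30 2005.
Last Friday of October 2005: Oct 28 2005.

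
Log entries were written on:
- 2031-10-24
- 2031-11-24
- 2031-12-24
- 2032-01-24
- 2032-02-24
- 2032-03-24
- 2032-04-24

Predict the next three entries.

2032-05-24, 2032-06-24, 2032-07-24

Gaps: 31, 30, 31, 31, 29, 31 days — not constant. Every event is on the 24th of the month.
Pattern: the 24th of each month.
May 2032: 2032-05-24.
June 2032: 2032-06-24.
July 2032: 2032-07-24.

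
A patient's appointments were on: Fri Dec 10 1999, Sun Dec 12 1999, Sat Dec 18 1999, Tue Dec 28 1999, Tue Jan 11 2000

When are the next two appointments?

Sat Jan 29 2000, Sun Feb 20 2000

The spacing grows by 4 each time: 2, 6, 10, 14 days.
Next gap: 18 days. Tue Jan 11 2000 + 18 days = Sat Jan 29 2000.
Next gap: 22 days. Sat Jan 29 2000 + 22 days = Sun Feb 20 2000.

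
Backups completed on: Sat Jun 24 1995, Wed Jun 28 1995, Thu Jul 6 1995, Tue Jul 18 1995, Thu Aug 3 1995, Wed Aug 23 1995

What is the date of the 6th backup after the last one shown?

Thu Mar 14 1996

Intervals are 4, 8, 12, 16, 20 days — an arithmetic progression with common difference 4.
Next gap: 24 days. Wed Aug 23 1995 + 24 days = Sat Sep 16 1995.
Next gap: 28 days. Sat Sep 16 1995 + 28 days = Sat Oct 14 1995.
Next gap: 32 days. Sat Oct 14 1995 + 32 days = Wed Nov 15 1995.
Next gap: 36 days. Wed Nov 15 1995 + 36 days = Thu Dec 21 1995.
Next gap: 40 days. Thu Dec 21 1995 + 40 days = Tue Jan 30 1996.
Next gap: 44 days. Tue Jan 30 1996 + 44 days = Thu Mar 14 1996.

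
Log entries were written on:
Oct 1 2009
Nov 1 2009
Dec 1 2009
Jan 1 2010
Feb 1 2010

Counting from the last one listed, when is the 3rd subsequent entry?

May 1 2010

The day-of-month is always 1 (31, 30, 31, 31 days between events).
So this recurs on the 1st of each month.
Next: March 2010 → Mar 1 2010.
April 2010: Apr 1 2010.
Next: May 2010 → May 1 2010.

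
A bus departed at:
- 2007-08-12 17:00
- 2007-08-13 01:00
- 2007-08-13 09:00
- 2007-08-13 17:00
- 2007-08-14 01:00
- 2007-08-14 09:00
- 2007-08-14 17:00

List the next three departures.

2007-08-15 01:00, 2007-08-15 09:00, 2007-08-15 17:00

Spacing: 8, 8, 8, 8, 8, 8 h — constant 8 h.
2007-08-14 17:00 + 8 h = 2007-08-15 01:00.
2007-08-15 01:00 + 8 h = 2007-08-15 09:00.
2007-08-15 09:00 + 8 h = 2007-08-15 17:00.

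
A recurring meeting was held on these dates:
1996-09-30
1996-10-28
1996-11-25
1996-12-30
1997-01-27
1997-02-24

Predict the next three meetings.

1997-03-31, 1997-04-28, 1997-05-26

Every date is a Monday; gaps 28, 28, 35, 28, 28 days.
Each is the last Monday of its month (at least one falls on the 29th or later, ruling out '4th Monday').
Last Monday of March 1997: 1997-03-31.
April 1997 ends with Monday 1997-04-28.
Last Monday of May 1997: 1997-05-26.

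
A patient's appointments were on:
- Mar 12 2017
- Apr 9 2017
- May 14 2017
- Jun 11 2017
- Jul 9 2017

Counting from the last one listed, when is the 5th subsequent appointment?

Dec 10 2017

Gaps: 28, 35, 28, 28 days — a mix of 28 and 35. Every date is a Sunday.
Each is the 2nd Sunday of its month.
August 2017 — 2nd Sunday is Aug 13 2017.
2nd Sunday of September 2017: Sep 10 2017.
October 2017 — 2nd Sunday is Oct 8 2017.
November 2017 — 2nd Sunday is Nov 12 2017.
2nd Sunday of December 2017: Dec 10 2017.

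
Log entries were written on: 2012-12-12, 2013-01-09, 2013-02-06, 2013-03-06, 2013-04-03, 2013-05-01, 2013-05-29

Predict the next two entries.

The spacing is 28, 28, 28, 28, 28, 28 days — always 28 days.
2013-05-29 + 28 days = 2013-06-26.
2013-06-26 + 28 days = 2013-07-24.

2013-06-26, 2013-07-24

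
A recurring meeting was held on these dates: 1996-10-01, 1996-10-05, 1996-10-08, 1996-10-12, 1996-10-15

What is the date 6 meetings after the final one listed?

1996-11-05

Gaps: 4, 3, 4, 3 days — not constant, but cyclic with period 2.
The events fall on every Tuesday and Saturday.
Next Saturday: 1996-10-19.
The following Tuesday is 1996-10-22.
The following Saturday is 1996-10-26.
The following Tuesday is 1996-10-29.
The following Saturday is 1996-11-02.
Next Tuesday: 1996-11-05.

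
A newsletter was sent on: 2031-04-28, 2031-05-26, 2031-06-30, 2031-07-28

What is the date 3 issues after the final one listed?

These are Mondays with 28, 35, 28-day gaps.
Each is the final Monday of its month — 2031-06-30 is past the 28th, so '4th Monday' doesn't fit.
August 2031 ends with Monday 2031-08-25.
September 2031 ends with Monday 2031-09-29.
Last Monday of October 2031: 2031-10-27.

2031-10-27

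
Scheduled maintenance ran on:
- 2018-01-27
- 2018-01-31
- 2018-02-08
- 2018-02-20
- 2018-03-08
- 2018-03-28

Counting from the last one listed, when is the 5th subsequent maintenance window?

2018-09-04

The spacing grows by 4 each time: 4, 8, 12, 16, 20 days.
Next gap: 24 days. 2018-03-28 + 24 days = 2018-04-21.
Next gap: 28 days. 2018-04-21 + 28 days = 2018-05-19.
Next gap: 32 days. 2018-05-19 + 32 days = 2018-06-20.
Next gap: 36 days. 2018-06-20 + 36 days = 2018-07-26.
Next gap: 40 days. 2018-07-26 + 40 days = 2018-09-04.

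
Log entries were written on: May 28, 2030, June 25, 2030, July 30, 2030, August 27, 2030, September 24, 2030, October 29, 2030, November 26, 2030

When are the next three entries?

December 31, 2030; January 28, 2031; February 25, 2031

Every date is a Tuesday; gaps 28, 35, 28, 28, 35, 28 days.
Each is the last Tuesday of its month (at least one falls on the 29th or later, ruling out '4th Tuesday').
Last Tuesday of December 2030: December 31, 2030.
January 2031 ends with Tuesday January 28, 2031.
February 2031 ends with Tuesday February 25, 2031.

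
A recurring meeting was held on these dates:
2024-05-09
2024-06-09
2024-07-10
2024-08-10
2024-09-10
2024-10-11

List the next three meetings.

Gaps between consecutive events: 31, 31, 31, 31, 31 days — a constant 31-day interval.
2024-10-11 + 31 days = 2024-11-11.
2024-11-11 + 31 days = 2024-12-12.
2024-12-12 + 31 days = 2025-01-12.

2024-11-11, 2024-12-12, 2025-01-12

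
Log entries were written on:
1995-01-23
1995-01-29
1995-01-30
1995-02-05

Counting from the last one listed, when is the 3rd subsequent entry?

1995-02-13

Every event lands on a Monday or Sunday (gaps cycle 6, 1, 6).
So the schedule is: every Monday and Sunday.
The following Monday is 1995-02-06.
The following Sunday is 1995-02-12.
The following Monday is 1995-02-13.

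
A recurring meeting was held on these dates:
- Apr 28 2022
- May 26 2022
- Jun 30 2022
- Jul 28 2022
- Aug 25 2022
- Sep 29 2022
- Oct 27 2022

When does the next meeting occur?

Nov 24 2022

All Thursdays; the gaps (28, 35, 28, 28, 35, 28) vary with month length.
This is the last Thursday of each month.
November 2022 ends with Thursday Nov 24 2022.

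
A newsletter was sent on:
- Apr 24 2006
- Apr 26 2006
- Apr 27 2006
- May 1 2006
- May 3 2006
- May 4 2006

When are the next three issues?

The gap pattern 2, 1, 4, 2, 1 repeats every 3 events.
These are the Mondays, Wednesdays and Thursdays of each week.
The following Monday is May 8 2006.
Next Wednesday: May 10 2006.
The following Thursday is May 11 2006.

May 8 2006, May 10 2006, May 11 2006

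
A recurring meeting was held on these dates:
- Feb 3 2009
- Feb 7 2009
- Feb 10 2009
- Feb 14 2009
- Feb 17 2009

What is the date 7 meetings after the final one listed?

Mar 14 2009

The gap pattern 4, 3, 4, 3 repeats every 2 events.
These are the Tuesdays and Saturdays of each week.
Next Saturday: Feb 21 2009.
The following Tuesday is Feb 24 2009.
The following Saturday is Feb 28 2009.
The following Tuesday is Mar 3 2009.
The following Saturday is Mar 7 2009.
The following Tuesday is Mar 10 2009.
The following Saturday is Mar 14 2009.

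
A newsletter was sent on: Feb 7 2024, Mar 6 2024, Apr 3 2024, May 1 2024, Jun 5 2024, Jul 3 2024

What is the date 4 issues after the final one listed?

Nov 6 2024

All dates are Wednesdays, 28, 28, 28, 35, 28 days apart.
Specifically, the 1st Wednesday of each month.
August 2024 — 1st Wednesday is Aug 7 2024.
September 2024 — 1st Wednesday is Sep 4 2024.
October 2024 — 1st Wednesday is Oct 2 2024.
November 2024 — 1st Wednesday is Nov 6 2024.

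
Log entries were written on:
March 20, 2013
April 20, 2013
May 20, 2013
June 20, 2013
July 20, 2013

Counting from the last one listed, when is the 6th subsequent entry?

January 20, 2014

Each date is the 20th; the gaps (31, 30, 31, 30) track the month lengths.
The rule is the 20th of each month.
Next: August 2013 → August 20, 2013.
Next: September 2013 → September 20, 2013.
Next: October 2013 → October 20, 2013.
November 2013: November 20, 2013.
December 2013: December 20, 2013.
January 2014: January 20, 2014.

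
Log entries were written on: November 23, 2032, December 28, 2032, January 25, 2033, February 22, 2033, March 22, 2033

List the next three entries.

Gaps: 35, 28, 28, 28 days — a mix of 28 and 35. Every date is a Tuesday.
Each is the 4th Tuesday of its month.
April 2033 — 4th Tuesday is April 26, 2033.
4th Tuesday of May 2033: May 24, 2033.
June 2033 — 4th Tuesday is June 28, 2033.

April 26, 2033; May 24, 2033; June 28, 2033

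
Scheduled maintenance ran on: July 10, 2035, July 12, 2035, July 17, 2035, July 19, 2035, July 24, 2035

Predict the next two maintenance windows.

July 26, 2035; July 31, 2035

Every event lands on a Tuesday or Thursday (gaps cycle 2, 5, 2, 5).
So the schedule is: every Tuesday and Thursday.
The following Thursday is July 26, 2035.
The following Tuesday is July 31, 2035.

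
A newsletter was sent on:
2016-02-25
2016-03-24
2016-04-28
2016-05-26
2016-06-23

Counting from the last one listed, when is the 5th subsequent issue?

2016-11-24

Gaps: 28, 35, 28, 28 days — a mix of 28 and 35. Every date is a Thursday.
Each is the 4th Thursday of its month.
July 2016 — 4th Thursday is 2016-07-28.
4th Thursday of August 2016: 2016-08-25.
4th Thursday of September 2016: 2016-09-22.
4th Thursday of October 2016: 2016-10-27.
November 2016 — 4th Thursday is 2016-11-24.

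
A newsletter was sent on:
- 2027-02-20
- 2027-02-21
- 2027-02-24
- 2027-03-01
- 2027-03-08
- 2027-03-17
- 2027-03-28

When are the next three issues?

The spacing grows by 2 each time: 1, 3, 5, 7, 9, 11 days.
Next gap: 13 days. 2027-03-28 + 13 days = 2027-04-10.
Next gap: 15 days. 2027-04-10 + 15 days = 2027-04-25.
Next gap: 17 days. 2027-04-25 + 17 days = 2027-05-12.

2027-04-10, 2027-04-25, 2027-05-12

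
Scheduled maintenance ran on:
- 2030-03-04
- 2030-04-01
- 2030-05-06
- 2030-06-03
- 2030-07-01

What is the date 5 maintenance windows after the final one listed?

2030-12-02

Gaps: 28, 35, 28, 28 days — a mix of 28 and 35. Every date is a Monday.
Each is the 1st Monday of its month.
August 2030 — 1st Monday is 2030-08-05.
September 2030 — 1st Monday is 2030-09-02.
October 2030 — 1st Monday is 2030-10-07.
1st Monday of November 2030: 2030-11-04.
1st Monday of December 2030: 2030-12-02.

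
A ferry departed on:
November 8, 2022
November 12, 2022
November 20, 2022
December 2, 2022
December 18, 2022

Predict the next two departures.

Gaps: 4, 8, 12, 16 days — each gap is 4 larger than the previous one.
Next gap: 20 days. December 18, 2022 + 20 days = January 7, 2023.
Next gap: 24 days. January 7, 2023 + 24 days = January 31, 2023.

January 7, 2023; January 31, 2023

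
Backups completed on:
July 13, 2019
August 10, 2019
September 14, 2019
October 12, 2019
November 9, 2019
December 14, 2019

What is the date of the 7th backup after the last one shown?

These are Saturdays at 28- or 35-day spacing (28, 35, 28, 28, 35).
The pattern: 2nd Saturday of the month.
2nd Saturday of January 2020: January 11, 2020.
2nd Saturday of February 2020: February 8, 2020.
March 2020 — 2nd Saturday is March 14, 2020.
2nd Saturday of April 2020: April 11, 2020.
2nd Saturday of May 2020: May 9, 2020.
2nd Saturday of June 2020: June 13, 2020.
2nd Saturday of July 2020: July 11, 2020.

July 11, 2020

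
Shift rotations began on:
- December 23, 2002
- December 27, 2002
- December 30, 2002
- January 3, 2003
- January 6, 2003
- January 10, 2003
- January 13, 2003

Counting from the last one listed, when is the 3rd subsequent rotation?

The gap pattern 4, 3, 4, 3, 4, 3 repeats every 2 events.
These are the Mondays and Fridays of each week.
Next Friday: January 17, 2003.
The following Monday is January 20, 2003.
Next Friday: January 24, 2003.

January 24, 2003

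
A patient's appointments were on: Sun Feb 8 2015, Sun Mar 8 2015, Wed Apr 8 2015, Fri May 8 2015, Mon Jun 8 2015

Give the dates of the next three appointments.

Wed Jul 8 2015, Sat Aug 8 2015, Tue Sep 8 2015

Each date is the 8th; the gaps (28, 31, 30, 31) track the month lengths.
The rule is the 8th of each month.
Next: July 2015 → Wed Jul 8 2015.
Next: August 2015 → Sat Aug 8 2015.
Next: September 2015 → Tue Sep 8 2015.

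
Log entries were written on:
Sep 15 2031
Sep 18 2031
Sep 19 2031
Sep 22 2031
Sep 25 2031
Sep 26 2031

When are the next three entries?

Sep 29 2031, Oct 2 2031, Oct 3 2031

Every event lands on a Monday or Thursday or Friday (gaps cycle 3, 1, 3, 3, 1).
So the schedule is: every Monday, Thursday and Friday.
Next Monday: Sep 29 2031.
The following Thursday is Oct 2 2031.
Next Friday: Oct 3 2031.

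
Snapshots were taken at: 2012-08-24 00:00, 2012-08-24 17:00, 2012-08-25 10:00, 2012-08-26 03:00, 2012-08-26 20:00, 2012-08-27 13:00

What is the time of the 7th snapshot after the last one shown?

The interval is a steady 17 hours (17, 17, 17, 17, 17).
2012-08-27 13:00 + 17 h = 2012-08-28 06:00.
2012-08-28 06:00 + 17 h = 2012-08-28 23:00.
2012-08-28 23:00 + 17 h = 2012-08-29 16:00.
2012-08-29 16:00 + 17 h = 2012-08-30 09:00.
2012-08-30 09:00 + 17 h = 2012-08-31 02:00.
2012-08-31 02:00 + 17 h = 2012-08-31 19:00.
2012-08-31 19:00 + 17 h = 2012-09-01 12:00.

2012-09-01 12:00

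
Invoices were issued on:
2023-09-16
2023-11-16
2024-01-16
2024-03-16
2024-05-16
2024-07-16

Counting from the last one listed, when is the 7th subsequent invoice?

Gaps: 61, 61, 60, 61, 61 days — not constant. Every event is on the 16th of the month.
Pattern: the 16th of every 2 months.
September 2024: 2024-09-16.
November 2024: 2024-11-16.
January 2025: 2025-01-16.
March 2025: 2025-03-16.
May 2025: 2025-05-16.
Next: July 2025 → 2025-07-16.
September 2025: 2025-09-16.

2025-09-16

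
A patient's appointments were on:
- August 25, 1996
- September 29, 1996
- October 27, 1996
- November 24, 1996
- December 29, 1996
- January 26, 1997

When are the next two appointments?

These are Sundays with 35, 28, 28, 35, 28-day gaps.
Each is the final Sunday of its month — September 29, 1996 is past the 28th, so '4th Sunday' doesn't fit.
February 1997 ends with Sunday February 23, 1997.
Last Sunday of March 1997: March 30, 1997.

February 23, 1997; March 30, 1997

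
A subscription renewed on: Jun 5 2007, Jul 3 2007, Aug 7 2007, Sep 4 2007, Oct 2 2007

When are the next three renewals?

Nov 6 2007, Dec 4 2007, Jan 1 2008

Gaps: 28, 35, 28, 28 days — a mix of 28 and 35. Every date is a Tuesday.
Each is the 1st Tuesday of its month.
November 2007 — 1st Tuesday is Nov 6 2007.
1st Tuesday of December 2007: Dec 4 2007.
January 2008 — 1st Tuesday is Jan 1 2008.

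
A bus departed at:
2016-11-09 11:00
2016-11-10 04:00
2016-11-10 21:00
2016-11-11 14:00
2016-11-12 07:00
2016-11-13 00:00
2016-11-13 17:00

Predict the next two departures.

2016-11-14 10:00, 2016-11-15 03:00

The interval is a steady 17 hours (17, 17, 17, 17, 17, 17).
2016-11-13 17:00 + 17 h = 2016-11-14 10:00.
2016-11-14 10:00 + 17 h = 2016-11-15 03:00.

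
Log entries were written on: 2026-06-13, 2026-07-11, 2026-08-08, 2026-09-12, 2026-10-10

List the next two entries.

2026-11-14, 2026-12-12

Gaps: 28, 28, 35, 28 days — a mix of 28 and 35. Every date is a Saturday.
Each is the 2nd Saturday of its month.
2nd Saturday of November 2026: 2026-11-14.
December 2026 — 2nd Saturday is 2026-12-12.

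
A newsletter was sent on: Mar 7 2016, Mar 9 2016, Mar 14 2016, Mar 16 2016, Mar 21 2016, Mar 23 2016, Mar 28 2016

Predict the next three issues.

Mar 30 2016, Apr 4 2016, Apr 6 2016

The gap pattern 2, 5, 2, 5, 2, 5 repeats every 2 events.
These are the Mondays and Wednesdays of each week.
The following Wednesday is Mar 30 2016.
The following Monday is Apr 4 2016.
Next Wednesday: Apr 6 2016.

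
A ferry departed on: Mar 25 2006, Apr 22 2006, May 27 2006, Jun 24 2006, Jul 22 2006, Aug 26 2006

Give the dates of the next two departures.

Gaps: 28, 35, 28, 28, 35 days — a mix of 28 and 35. Every date is a Saturday.
Each is the 4th Saturday of its month.
4th Saturday of September 2006: Sep 23 2006.
October 2006 — 4th Saturday is Oct 28 2006.

Sep 23 2006, Oct 28 2006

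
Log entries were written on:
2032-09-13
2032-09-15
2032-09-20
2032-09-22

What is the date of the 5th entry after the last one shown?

2032-10-11

Gaps: 2, 5, 2 days — not constant, but cyclic with period 2.
The events fall on every Monday and Wednesday.
Next Monday: 2032-09-27.
The following Wednesday is 2032-09-29.
Next Monday: 2032-10-04.
Next Wednesday: 2032-10-06.
Next Monday: 2032-10-11.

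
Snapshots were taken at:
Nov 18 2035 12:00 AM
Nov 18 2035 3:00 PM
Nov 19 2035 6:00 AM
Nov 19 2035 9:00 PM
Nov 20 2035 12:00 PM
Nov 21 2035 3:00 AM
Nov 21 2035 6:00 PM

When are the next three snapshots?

Gaps: 15, 15, 15, 15, 15, 15 hours — each event is 15 hours after the previous one.
Nov 21 2035 6:00 PM + 15 h = Nov 22 2035 9:00 AM.
Nov 22 2035 9:00 AM + 15 h = Nov 23 2035 12:00 AM.
Nov 23 2035 12:00 AM + 15 h = Nov 23 2035 3:00 PM.

Nov 22 2035 9:00 AM, Nov 23 2035 12:00 AM, Nov 23 2035 3:00 PM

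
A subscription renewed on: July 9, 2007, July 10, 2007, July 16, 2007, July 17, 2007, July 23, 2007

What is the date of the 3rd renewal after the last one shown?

July 31, 2007

Every event lands on a Monday or Tuesday (gaps cycle 1, 6, 1, 6).
So the schedule is: every Monday and Tuesday.
Next Tuesday: July 24, 2007.
The following Monday is July 30, 2007.
Next Tuesday: July 31, 2007.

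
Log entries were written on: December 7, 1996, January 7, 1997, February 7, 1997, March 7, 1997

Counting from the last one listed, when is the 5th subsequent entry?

Gaps: 31, 31, 28 days — not constant. Every event is on the 7th of the month.
Pattern: the 7th of each month.
April 1997: April 7, 1997.
May 1997: May 7, 1997.
June 1997: June 7, 1997.
July 1997: July 7, 1997.
August 1997: August 7, 1997.

August 7, 1997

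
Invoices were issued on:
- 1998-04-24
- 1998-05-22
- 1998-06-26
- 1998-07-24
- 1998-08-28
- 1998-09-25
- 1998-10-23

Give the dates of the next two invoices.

1998-11-27, 1998-12-25

Gaps: 28, 35, 28, 35, 28, 28 days — a mix of 28 and 35. Every date is a Friday.
Each is the 4th Friday of its month.
4th Friday of November 1998: 1998-11-27.
4th Friday of December 1998: 1998-12-25.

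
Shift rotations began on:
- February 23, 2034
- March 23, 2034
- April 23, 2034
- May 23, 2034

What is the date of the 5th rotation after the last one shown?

Each date is the 23rd; the gaps (28, 31, 30) track the month lengths.
The rule is the 23rd of each month.
Next: June 2034 → June 23, 2034.
Next: July 2034 → July 23, 2034.
Next: August 2034 → August 23, 2034.
Next: September 2034 → September 23, 2034.
Next: October 2034 → October 23, 2034.

October 23, 2034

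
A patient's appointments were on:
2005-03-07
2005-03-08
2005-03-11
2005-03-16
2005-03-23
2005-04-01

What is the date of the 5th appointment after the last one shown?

2005-06-15

Gaps: 1, 3, 5, 7, 9 days — each gap is 2 larger than the previous one.
Next gap: 11 days. 2005-04-01 + 11 days = 2005-04-12.
Next gap: 13 days. 2005-04-12 + 13 days = 2005-04-25.
Next gap: 15 days. 2005-04-25 + 15 days = 2005-05-10.
Next gap: 17 days. 2005-05-10 + 17 days = 2005-05-27.
Next gap: 19 days. 2005-05-27 + 19 days = 2005-06-15.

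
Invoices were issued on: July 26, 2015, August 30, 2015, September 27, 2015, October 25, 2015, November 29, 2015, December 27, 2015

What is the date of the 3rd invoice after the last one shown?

All Sundays; the gaps (35, 28, 28, 35, 28) vary with month length.
This is the last Sunday of each month.
January 2016 ends with Sunday January 31, 2016.
Last Sunday of February 2016: February 28, 2016.
March 2016 ends with Sunday March 27, 2016.

March 27, 2016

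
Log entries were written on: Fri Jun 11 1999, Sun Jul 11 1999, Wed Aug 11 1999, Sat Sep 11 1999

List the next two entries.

Each date is the 11th; the gaps (30, 31, 31) track the month lengths.
The rule is the 11th of each month.
Next: October 1999 → Mon Oct 11 1999.
Next: November 1999 → Thu Nov 11 1999.

Mon Oct 11 1999, Thu Nov 11 1999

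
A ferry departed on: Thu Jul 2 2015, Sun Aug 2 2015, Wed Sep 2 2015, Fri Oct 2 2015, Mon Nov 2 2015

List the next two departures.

Wed Dec 2 2015, Sat Jan 2 2016

The day-of-month is always 2 (31, 31, 30, 31 days between events).
So this recurs on the 2nd of each month.
Next: December 2015 → Wed Dec 2 2015.
January 2016: Sat Jan 2 2016.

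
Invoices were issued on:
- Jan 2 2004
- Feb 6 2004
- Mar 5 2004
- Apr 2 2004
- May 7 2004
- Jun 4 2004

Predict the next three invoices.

Gaps: 35, 28, 28, 35, 28 days — a mix of 28 and 35. Every date is a Friday.
Each is the 1st Friday of its month.
1st Friday of July 2004: Jul 2 2004.
August 2004 — 1st Friday is Aug 6 2004.
September 2004 — 1st Friday is Sep 3 2004.

Jul 2 2004, Aug 6 2004, Sep 3 2004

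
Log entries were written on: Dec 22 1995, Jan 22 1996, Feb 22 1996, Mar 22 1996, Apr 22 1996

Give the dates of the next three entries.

May 22 1996, Jun 22 1996, Jul 22 1996

The day-of-month is always 22 (31, 31, 29, 31 days between events).
So this recurs on the 22nd of each month.
May 1996: May 22 1996.
June 1996: Jun 22 1996.
July 1996: Jul 22 1996.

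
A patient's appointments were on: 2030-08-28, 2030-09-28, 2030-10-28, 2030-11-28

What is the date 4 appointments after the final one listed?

Each date is the 28th; the gaps (31, 30, 31) track the month lengths.
The rule is the 28th of each month.
Next: December 2030 → 2030-12-28.
Next: January 2031 → 2031-01-28.
February 2031: 2031-02-28.
March 2031: 2031-03-28.

2031-03-28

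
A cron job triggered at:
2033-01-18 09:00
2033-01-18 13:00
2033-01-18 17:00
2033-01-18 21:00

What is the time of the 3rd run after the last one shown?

Gaps: 4, 4, 4 hours — each event is 4 hours after the previous one.
2033-01-18 21:00 + 4 h = 2033-01-19 01:00.
2033-01-19 01:00 + 4 h = 2033-01-19 05:00.
2033-01-19 05:00 + 4 h = 2033-01-19 09:00.

2033-01-19 09:00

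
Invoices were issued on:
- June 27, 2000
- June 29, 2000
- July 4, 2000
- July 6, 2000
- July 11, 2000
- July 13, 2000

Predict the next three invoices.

The gap pattern 2, 5, 2, 5, 2 repeats every 2 events.
These are the Tuesdays and Thursdays of each week.
The following Tuesday is July 18, 2000.
The following Thursday is July 20, 2000.
Next Tuesday: July 25, 2000.

July 18, 2000; July 20, 2000; July 25, 2000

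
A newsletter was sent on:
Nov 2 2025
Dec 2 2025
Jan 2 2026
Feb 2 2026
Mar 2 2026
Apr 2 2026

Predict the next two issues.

May 2 2026, Jun 2 2026

Each date is the 2nd; the gaps (30, 31, 31, 28, 31) track the month lengths.
The rule is the 2nd of each month.
Next: May 2026 → May 2 2026.
Next: June 2026 → Jun 2 2026.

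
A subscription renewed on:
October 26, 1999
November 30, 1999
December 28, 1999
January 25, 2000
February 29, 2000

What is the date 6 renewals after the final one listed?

August 29, 2000

These are Tuesdays with 35, 28, 28, 35-day gaps.
Each is the final Tuesday of its month — November 30, 1999 is past the 28th, so '4th Tuesday' doesn't fit.
March 2000 ends with Tuesday March 28, 2000.
Last Tuesday of April 2000: April 25, 2000.
May 2000 ends with Tuesday May 30, 2000.
June 2000 ends with Tuesday June 27, 2000.
Last Tuesday of July 2000: July 25, 2000.
Last Tuesday of August 2000: August 29, 2000.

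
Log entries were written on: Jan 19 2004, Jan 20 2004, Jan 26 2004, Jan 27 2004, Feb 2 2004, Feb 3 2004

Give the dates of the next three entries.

Feb 9 2004, Feb 10 2004, Feb 16 2004

The gap pattern 1, 6, 1, 6, 1 repeats every 2 events.
These are the Mondays and Tuesdays of each week.
Next Monday: Feb 9 2004.
Next Tuesday: Feb 10 2004.
Next Monday: Feb 16 2004.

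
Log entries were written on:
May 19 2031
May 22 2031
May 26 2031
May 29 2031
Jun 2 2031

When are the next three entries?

Every event lands on a Monday or Thursday (gaps cycle 3, 4, 3, 4).
So the schedule is: every Monday and Thursday.
Next Thursday: Jun 5 2031.
The following Monday is Jun 9 2031.
The following Thursday is Jun 12 2031.

Jun 5 2031, Jun 9 2031, Jun 12 2031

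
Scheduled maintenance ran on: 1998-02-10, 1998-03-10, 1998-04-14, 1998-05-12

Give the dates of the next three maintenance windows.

Gaps: 28, 35, 28 days — a mix of 28 and 35. Every date is a Tuesday.
Each is the 2nd Tuesday of its month.
June 1998 — 2nd Tuesday is 1998-06-09.
2nd Tuesday of July 1998: 1998-07-14.
2nd Tuesday of August 1998: 1998-08-11.

1998-06-09, 1998-07-14, 1998-08-11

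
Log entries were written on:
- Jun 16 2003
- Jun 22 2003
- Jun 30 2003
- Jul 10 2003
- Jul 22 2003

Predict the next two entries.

The spacing grows by 2 each time: 6, 8, 10, 12 days.
Next gap: 14 days. Jul 22 2003 + 14 days = Aug 5 2003.
Next gap: 16 days. Aug 5 2003 + 16 days = Aug 21 2003.

Aug 5 2003, Aug 21 2003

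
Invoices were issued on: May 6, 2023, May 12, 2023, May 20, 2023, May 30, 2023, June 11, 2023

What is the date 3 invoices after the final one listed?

July 29, 2023

Gaps: 6, 8, 10, 12 days — each gap is 2 larger than the previous one.
Next gap: 14 days. June 11, 2023 + 14 days = June 25, 2023.
Next gap: 16 days. June 25, 2023 + 16 days = July 11, 2023.
Next gap: 18 days. July 11, 2023 + 18 days = July 29, 2023.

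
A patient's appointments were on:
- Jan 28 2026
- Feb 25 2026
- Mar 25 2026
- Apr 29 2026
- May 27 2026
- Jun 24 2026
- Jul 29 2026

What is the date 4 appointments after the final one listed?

Nov 25 2026

These are Wednesdays with 28, 28, 35, 28, 28, 35-day gaps.
Each is the final Wednesday of its month — Apr 29 2026 is past the 28th, so '4th Wednesday' doesn't fit.
August 2026 ends with Wednesday Aug 26 2026.
Last Wednesday of September 2026: Sep 30 2026.
October 2026 ends with Wednesday Oct 28 2026.
Last Wednesday of November 2026: Nov 25 2026.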